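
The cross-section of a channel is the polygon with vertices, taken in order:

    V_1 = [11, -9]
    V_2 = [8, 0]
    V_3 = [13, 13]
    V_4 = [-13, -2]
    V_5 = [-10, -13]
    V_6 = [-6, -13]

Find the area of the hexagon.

358.5

Cross-terms: 72, 104, 143, 149, 52, 197  ⇒  Σ = 717
Area = |Σ|/2 = 358.5.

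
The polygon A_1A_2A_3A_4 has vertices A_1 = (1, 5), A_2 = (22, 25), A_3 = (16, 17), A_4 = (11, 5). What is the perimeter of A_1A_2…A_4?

62

|A_1A_2| = √((21)² + (20)²) = √841 = 29
|A_2A_3| = √((-6)² + (-8)²) = √100 = 10
|A_3A_4| = √((-5)² + (-12)²) = √169 = 13
|A_4A_1| = √((-10)² + (0)²) = √100 = 10
Perimeter = 29 + 10 + 13 + 10 = 62.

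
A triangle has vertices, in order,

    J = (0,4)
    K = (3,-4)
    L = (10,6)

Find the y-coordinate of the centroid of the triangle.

2

Apply the shoelace (surveyor's) formula. First the cross-terms c_i = x_i·y_{i+1} − x_{i+1}·y_i:
  -12, 58, 40  ⇒  2A = 86, A = 43.
Then Σ (y_i + y_{i+1})·c_i = 516, so ȳ = 516 / (6·43) = 2.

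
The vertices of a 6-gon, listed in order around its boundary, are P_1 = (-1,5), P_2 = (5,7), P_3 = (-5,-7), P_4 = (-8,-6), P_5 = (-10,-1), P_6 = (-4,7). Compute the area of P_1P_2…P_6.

98.5

P_1→P_2: (-1)(7) − (5)(5) = -32
P_2→P_3: (5)(-7) − (-5)(7) = 0
P_3→P_4: (-5)(-6) − (-8)(-7) = -26
P_4→P_5: (-8)(-1) − (-10)(-6) = -52
P_5→P_6: (-10)(7) − (-4)(-1) = -74
P_6→P_1: (-4)(5) − (-1)(7) = -13
Σ = -197
Area = |Σ|/2 = 98.5.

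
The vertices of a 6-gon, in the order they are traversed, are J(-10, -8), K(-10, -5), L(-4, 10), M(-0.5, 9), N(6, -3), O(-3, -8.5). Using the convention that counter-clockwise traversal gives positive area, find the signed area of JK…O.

Apply Gauss's area formula: 2A = Σ (x_i·y_{i+1} − x_{i+1}·y_i), indices taken mod 6.
J→K: (-10)(-5) − (-10)(-8) = -30
K→L: (-10)(10) − (-4)(-5) = -120
L→M: (-4)(9) − (-0.5)(10) = -31
M→N: (-0.5)(-3) − (6)(9) = -52.5
N→O: (6)(-8.5) − (-3)(-3) = -60
O→J: (-3)(-8) − (-10)(-8.5) = -61
Σ = -354.5
Signed area = Σ/2 = -177.25 (negative ⇒ clockwise traversal).

-177.25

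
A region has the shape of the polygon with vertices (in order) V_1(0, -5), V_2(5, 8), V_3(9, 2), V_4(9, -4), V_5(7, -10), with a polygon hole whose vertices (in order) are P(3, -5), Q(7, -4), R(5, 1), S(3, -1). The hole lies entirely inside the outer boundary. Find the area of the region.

Outer boundary:
Cross-terms: 25, -62, -54, -62, -35  ⇒  Σ = -188
Area = |Σ|/2 = 94.
Hole:
Σ = (23) + (27) + (-8) + (-12) = 30
Area = |Σ|/2 = 15.
Net area = 94 − 15 = 79.

79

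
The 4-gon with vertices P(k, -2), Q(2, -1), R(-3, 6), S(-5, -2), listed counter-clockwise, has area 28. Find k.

-3

Write out the shoelace sum; only the two edges meeting at P involve k:
2·Area = [((-5)·(-2) − k·(-2)) + (k·(-1) − 2·(-2))] + 45
       = 1·k + 59 = 56
⇒ k = -3.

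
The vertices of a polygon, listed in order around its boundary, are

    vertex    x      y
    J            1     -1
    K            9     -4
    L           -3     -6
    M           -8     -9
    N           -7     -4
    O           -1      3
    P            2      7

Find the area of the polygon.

Apply the shoelace (surveyor's) formula: 2A = Σ (x_i·y_{i+1} − x_{i+1}·y_i), indices taken mod 7.
J→K: (1)(-4) − (9)(-1) = 5
K→L: (9)(-6) − (-3)(-4) = -66
L→M: (-3)(-9) − (-8)(-6) = -21
M→N: (-8)(-4) − (-7)(-9) = -31
N→O: (-7)(3) − (-1)(-4) = -25
O→P: (-1)(7) − (2)(3) = -13
P→J: (2)(-1) − (1)(7) = -9
Σ = -160
Area = |Σ|/2 = 80.

80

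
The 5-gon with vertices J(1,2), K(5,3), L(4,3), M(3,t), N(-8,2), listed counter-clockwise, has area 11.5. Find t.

Write out the shoelace sum; only the two edges meeting at M involve t:
2·Area = [(4·t − 3·3) + (3·2 − (-8)·t)] + -22
       = 12·t + -25 = 23
⇒ t = 4.

4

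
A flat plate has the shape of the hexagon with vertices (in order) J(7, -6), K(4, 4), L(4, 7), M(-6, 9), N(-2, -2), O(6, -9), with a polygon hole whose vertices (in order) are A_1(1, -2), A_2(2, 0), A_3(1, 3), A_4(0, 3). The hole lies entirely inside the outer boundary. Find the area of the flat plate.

109.5

Outer boundary:
Apply the shoelace (surveyor's) formula: 2A = Σ (x_i·y_{i+1} − x_{i+1}·y_i), indices taken mod 6.
Σ = (52) + (12) + (78) + (30) + (30) + (27) = 229
Area = |Σ|/2 = 114.5.
Hole:
Apply the shoelace (surveyor's) formula: 2A = Σ (x_i·y_{i+1} − x_{i+1}·y_i), indices taken mod 4.
A_1→A_2: (1)(0) − (2)(-2) = 4
A_2→A_3: (2)(3) − (1)(0) = 6
A_3→A_4: (1)(3) − (0)(3) = 3
A_4→A_1: (0)(-2) − (1)(3) = -3
Σ = 10
Area = |Σ|/2 = 5.
Net area = 114.5 − 5 = 109.5.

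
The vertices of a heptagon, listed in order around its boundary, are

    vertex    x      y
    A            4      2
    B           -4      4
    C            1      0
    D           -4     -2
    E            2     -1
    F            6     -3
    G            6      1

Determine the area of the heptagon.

Apply the shoelace (surveyor's) formula: 2A = Σ (x_i·y_{i+1} − x_{i+1}·y_i), indices taken mod 7.
Cross-terms: 24, -4, -2, 8, 0, 24, 8  ⇒  Σ = 58
Area = |Σ|/2 = 29.

29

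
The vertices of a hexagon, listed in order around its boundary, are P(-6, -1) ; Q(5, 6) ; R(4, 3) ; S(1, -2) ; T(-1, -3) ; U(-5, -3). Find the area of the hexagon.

Apply the shoelace formula: 2A = Σ (x_i·y_{i+1} − x_{i+1}·y_i), indices taken mod 6.
Cross-terms: -31, -9, -11, -5, -12, -13  ⇒  Σ = -81
Area = |Σ|/2 = 40.5.

40.5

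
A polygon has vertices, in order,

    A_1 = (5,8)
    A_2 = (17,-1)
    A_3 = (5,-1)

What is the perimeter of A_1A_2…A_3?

36

|A_1A_2| = √((12)² + (-9)²) = √225 = 15
|A_2A_3| = √((-12)² + (0)²) = √144 = 12
|A_3A_1| = √((0)² + (9)²) = √81 = 9
Perimeter = 15 + 12 + 9 = 36.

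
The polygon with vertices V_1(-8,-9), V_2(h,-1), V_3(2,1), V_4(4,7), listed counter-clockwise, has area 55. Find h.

7

The doubled signed area Σ (x_i y_{i+1} − x_{i+1} y_i) is linear in h.
With h=0 it equals 40; the coefficient of h is 10 (from the two edges through V_2).
So 10·h + 40 = 2·55 = 110 ⇒ h = 7.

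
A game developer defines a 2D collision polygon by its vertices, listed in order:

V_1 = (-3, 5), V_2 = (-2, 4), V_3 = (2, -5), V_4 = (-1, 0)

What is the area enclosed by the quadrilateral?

Cross-terms: -2, 2, -5, -5  ⇒  Σ = -10
Area = |Σ|/2 = 5.

5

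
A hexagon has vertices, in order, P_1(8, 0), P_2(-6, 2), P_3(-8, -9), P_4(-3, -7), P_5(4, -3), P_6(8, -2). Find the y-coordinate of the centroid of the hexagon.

-117/46

Apply Gauss's area formula. First the cross-terms c_i = x_i·y_{i+1} − x_{i+1}·y_i:
  16, 70, 29, 37, 16, 16  ⇒  2A = 184, A = 92.
Then Σ (y_i + y_{i+1})·c_i = -1404, so ȳ = -1404 / (6·92) = -117/46.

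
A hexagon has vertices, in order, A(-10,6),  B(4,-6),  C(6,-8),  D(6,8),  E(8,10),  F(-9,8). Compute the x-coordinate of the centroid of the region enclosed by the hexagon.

34/117

Apply the shoelace (surveyor's) formula. First the cross-terms c_i = x_i·y_{i+1} − x_{i+1}·y_i:
  36, 4, 96, -4, 154, 26  ⇒  2A = 312, A = 156.
Then Σ (x_i + x_{i+1})·c_i = 272, so x̄ = 272 / (6·156) = 34/117.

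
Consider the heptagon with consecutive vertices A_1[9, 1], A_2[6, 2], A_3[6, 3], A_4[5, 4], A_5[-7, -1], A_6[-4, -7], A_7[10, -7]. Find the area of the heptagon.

133

Cross-terms: 12, 6, 9, 23, 45, 98, 73  ⇒  Σ = 266
Area = |Σ|/2 = 133.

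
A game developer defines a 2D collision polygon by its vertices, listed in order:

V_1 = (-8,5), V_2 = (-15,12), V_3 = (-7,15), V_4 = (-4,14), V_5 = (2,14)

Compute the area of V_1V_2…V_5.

81

V_1→V_2: (-8)(12) − (-15)(5) = -21
V_2→V_3: (-15)(15) − (-7)(12) = -141
V_3→V_4: (-7)(14) − (-4)(15) = -38
V_4→V_5: (-4)(14) − (2)(14) = -84
V_5→V_1: (2)(5) − (-8)(14) = 122
Σ = -162
Area = |Σ|/2 = 81.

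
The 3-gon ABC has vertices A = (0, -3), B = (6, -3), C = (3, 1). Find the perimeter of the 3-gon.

16

|AB| = √((6)² + (0)²) = √36 = 6
|BC| = √((-3)² + (4)²) = √25 = 5
|CA| = √((-3)² + (-4)²) = √25 = 5
Perimeter = 6 + 5 + 5 = 16.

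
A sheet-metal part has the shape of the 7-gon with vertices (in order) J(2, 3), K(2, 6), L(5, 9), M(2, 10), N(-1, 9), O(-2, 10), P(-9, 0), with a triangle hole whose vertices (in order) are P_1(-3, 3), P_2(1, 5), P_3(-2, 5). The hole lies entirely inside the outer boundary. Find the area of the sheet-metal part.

59.5

Outer boundary:
Apply the shoelace formula: 2A = Σ (x_i·y_{i+1} − x_{i+1}·y_i), indices taken mod 7.
Cross-terms: 6, -12, 32, 28, 8, 90, -27  ⇒  Σ = 125
Area = |Σ|/2 = 62.5.
Hole:
Apply the surveyor's formula: 2A = Σ (x_i·y_{i+1} − x_{i+1}·y_i), indices taken mod 3.
Σ = (-18) + (15) + (9) = 6
Area = |Σ|/2 = 3.
Net area = 62.5 − 3 = 59.5.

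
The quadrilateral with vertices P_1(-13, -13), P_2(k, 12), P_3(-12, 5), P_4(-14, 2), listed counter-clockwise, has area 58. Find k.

Write out the shoelace sum; only the two edges meeting at P_2 involve k:
2·Area = [((-13)·12 − k·(-13)) + (k·5 − (-12)·12)] + 254
       = 18·k + 242 = 116
⇒ k = -7.

-7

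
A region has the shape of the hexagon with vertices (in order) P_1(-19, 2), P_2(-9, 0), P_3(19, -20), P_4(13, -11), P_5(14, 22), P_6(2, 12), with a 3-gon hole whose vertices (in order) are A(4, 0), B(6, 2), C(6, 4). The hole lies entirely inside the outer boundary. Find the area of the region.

Outer boundary:
Apply the shoelace (surveyor's) formula: 2A = Σ (x_i·y_{i+1} − x_{i+1}·y_i), indices taken mod 6.
Σ = (18) + (180) + (51) + (440) + (124) + (232) = 1045
Area = |Σ|/2 = 522.5.
Hole:
Apply the shoelace (surveyor's) formula: 2A = Σ (x_i·y_{i+1} − x_{i+1}·y_i), indices taken mod 3.
Σ = (8) + (12) + (-16) = 4
Area = |Σ|/2 = 2.
Net area = 522.5 − 2 = 520.5.

520.5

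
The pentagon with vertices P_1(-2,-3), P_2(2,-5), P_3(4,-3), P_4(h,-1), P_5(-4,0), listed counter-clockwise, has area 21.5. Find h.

The doubled signed area Σ (x_i y_{i+1} − x_{i+1} y_i) is linear in h.
With h=0 it equals 34; the coefficient of h is 3 (from the two edges through P_4).
So 3·h + 34 = 2·21.5 = 43 ⇒ h = 3.

3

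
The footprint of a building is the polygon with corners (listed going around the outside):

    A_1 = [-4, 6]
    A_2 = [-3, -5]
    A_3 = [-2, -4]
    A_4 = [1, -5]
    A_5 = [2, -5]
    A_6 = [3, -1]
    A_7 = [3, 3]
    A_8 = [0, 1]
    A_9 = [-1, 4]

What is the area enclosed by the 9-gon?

Apply Gauss's area formula: 2A = Σ (x_i·y_{i+1} − x_{i+1}·y_i), indices taken mod 9.
Cross-terms: 38, 2, 14, 5, 13, 12, 3, 1, 10  ⇒  Σ = 98
Area = |Σ|/2 = 49.

49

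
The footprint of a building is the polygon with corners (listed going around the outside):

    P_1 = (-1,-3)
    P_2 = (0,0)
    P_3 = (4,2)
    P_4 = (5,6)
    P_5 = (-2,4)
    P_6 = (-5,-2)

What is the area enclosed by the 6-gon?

Apply the shoelace formula: 2A = Σ (x_i·y_{i+1} − x_{i+1}·y_i), indices taken mod 6.
Σ = (0) + (0) + (14) + (32) + (24) + (13) = 83
Area = |Σ|/2 = 41.5.

41.5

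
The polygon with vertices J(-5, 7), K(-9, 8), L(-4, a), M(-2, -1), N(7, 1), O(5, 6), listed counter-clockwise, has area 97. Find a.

Write out the shoelace sum; only the two edges meeting at L involve a:
2·Area = [((-9)·a − (-4)·8) + ((-4)·(-1) − (-2)·a)] + 130
       = -7·a + 166 = 194
⇒ a = -4.

-4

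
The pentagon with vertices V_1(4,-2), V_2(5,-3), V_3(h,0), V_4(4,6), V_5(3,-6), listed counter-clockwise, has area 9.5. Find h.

The doubled signed area Σ (x_i y_{i+1} − x_{i+1} y_i) is linear in h.
With h=0 it equals -26; the coefficient of h is 9 (from the two edges through V_3).
So 9·h + -26 = 2·9.5 = 19 ⇒ h = 5.

5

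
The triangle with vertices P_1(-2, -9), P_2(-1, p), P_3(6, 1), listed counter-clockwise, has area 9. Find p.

Write out the shoelace sum; only the two edges meeting at P_2 involve p:
2·Area = [((-2)·p − (-1)·(-9)) + ((-1)·1 − 6·p)] + -52
       = -8·p + -62 = 18
⇒ p = -10.

-10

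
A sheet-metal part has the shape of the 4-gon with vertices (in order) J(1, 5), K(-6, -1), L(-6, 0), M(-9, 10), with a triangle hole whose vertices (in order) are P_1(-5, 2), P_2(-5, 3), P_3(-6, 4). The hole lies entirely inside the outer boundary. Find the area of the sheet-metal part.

45.5

Outer boundary:
Apply Gauss's area formula: 2A = Σ (x_i·y_{i+1} − x_{i+1}·y_i), indices taken mod 4.
Σ = (29) + (-6) + (-60) + (-55) = -92
Area = |Σ|/2 = 46.
Hole:
Cross-terms: -5, -2, 8  ⇒  Σ = 1
Area = |Σ|/2 = 0.5.
Net area = 46 − 0.5 = 45.5.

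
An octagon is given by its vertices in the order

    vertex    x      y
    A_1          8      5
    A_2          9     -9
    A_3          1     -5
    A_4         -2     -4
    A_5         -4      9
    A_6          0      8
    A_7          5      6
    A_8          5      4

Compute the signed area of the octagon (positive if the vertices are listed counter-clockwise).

Apply the shoelace formula: 2A = Σ (x_i·y_{i+1} − x_{i+1}·y_i), indices taken mod 8.
Σ = (-117) + (-36) + (-14) + (-34) + (-32) + (-40) + (-10) + (-7) = -290
Signed area = Σ/2 = -145 (negative ⇒ clockwise traversal).

-145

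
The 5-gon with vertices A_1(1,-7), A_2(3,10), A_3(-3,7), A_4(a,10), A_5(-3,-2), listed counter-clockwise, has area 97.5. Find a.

The doubled signed area Σ (x_i y_{i+1} − x_{i+1} y_i) is linear in a.
With a=0 it equals 105; the coefficient of a is -9 (from the two edges through A_4).
So -9·a + 105 = 2·97.5 = 195 ⇒ a = -10.

-10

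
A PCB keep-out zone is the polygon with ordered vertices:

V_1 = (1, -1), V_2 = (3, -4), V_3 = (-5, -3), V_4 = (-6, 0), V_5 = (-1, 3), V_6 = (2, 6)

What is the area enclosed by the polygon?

Cross-terms: -1, -29, -18, -18, -12, -8  ⇒  Σ = -86
Area = |Σ|/2 = 43.

43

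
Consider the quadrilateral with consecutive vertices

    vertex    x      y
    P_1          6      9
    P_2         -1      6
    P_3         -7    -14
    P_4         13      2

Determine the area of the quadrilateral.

P_1→P_2: (6)(6) − (-1)(9) = 45
P_2→P_3: (-1)(-14) − (-7)(6) = 56
P_3→P_4: (-7)(2) − (13)(-14) = 168
P_4→P_1: (13)(9) − (6)(2) = 105
Σ = 374
Area = |Σ|/2 = 187.

187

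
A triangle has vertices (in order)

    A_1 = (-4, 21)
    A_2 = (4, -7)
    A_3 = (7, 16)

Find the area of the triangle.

Σ = (-56) + (113) + (211) = 268
Area = |Σ|/2 = 134.

134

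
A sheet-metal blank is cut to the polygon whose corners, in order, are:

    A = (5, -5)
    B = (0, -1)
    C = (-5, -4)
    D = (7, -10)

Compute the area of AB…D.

41.5

Apply the shoelace (surveyor's) formula: 2A = Σ (x_i·y_{i+1} − x_{i+1}·y_i), indices taken mod 4.
Cross-terms: -5, -5, 78, 15  ⇒  Σ = 83
Area = |Σ|/2 = 41.5.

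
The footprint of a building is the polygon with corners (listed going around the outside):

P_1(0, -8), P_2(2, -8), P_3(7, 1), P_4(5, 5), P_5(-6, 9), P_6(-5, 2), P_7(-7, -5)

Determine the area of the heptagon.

Apply the shoelace (surveyor's) formula: 2A = Σ (x_i·y_{i+1} − x_{i+1}·y_i), indices taken mod 7.
P_1→P_2: (0)(-8) − (2)(-8) = 16
P_2→P_3: (2)(1) − (7)(-8) = 58
P_3→P_4: (7)(5) − (5)(1) = 30
P_4→P_5: (5)(9) − (-6)(5) = 75
P_5→P_6: (-6)(2) − (-5)(9) = 33
P_6→P_7: (-5)(-5) − (-7)(2) = 39
P_7→P_1: (-7)(-8) − (0)(-5) = 56
Σ = 307
Area = |Σ|/2 = 153.5.

153.5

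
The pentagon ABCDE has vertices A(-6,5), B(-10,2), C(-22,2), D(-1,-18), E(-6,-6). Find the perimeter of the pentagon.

|AB| = √((-4)² + (-3)²) = √25 = 5
|BC| = √((-12)² + (0)²) = √144 = 12
|CD| = √((21)² + (-20)²) = √841 = 29
|DE| = √((-5)² + (12)²) = √169 = 13
|EA| = √((0)² + (11)²) = √121 = 11
Perimeter = 5 + 12 + 29 + 13 + 11 = 70.

70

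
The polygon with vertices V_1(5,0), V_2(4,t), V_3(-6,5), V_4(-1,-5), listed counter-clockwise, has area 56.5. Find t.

3

Write out the shoelace sum; only the two edges meeting at V_2 involve t:
2·Area = [(5·t − 4·0) + (4·5 − (-6)·t)] + 60
       = 11·t + 80 = 113
⇒ t = 3.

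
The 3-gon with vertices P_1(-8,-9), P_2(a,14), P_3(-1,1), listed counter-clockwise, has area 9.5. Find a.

The doubled signed area Σ (x_i y_{i+1} − x_{i+1} y_i) is linear in a.
With a=0 it equals -81; the coefficient of a is 10 (from the two edges through P_2).
So 10·a + -81 = 2·9.5 = 19 ⇒ a = 10.

10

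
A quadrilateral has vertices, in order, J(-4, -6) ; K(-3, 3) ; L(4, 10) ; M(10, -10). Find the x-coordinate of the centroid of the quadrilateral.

23/9

Apply the shoelace (surveyor's) formula. First the cross-terms c_i = x_i·y_{i+1} − x_{i+1}·y_i:
  -30, -42, -140, -100  ⇒  2A = -312, A = -156.
Then Σ (x_i + x_{i+1})·c_i = -2392, so x̄ = -2392 / (6·(-156)) = 23/9.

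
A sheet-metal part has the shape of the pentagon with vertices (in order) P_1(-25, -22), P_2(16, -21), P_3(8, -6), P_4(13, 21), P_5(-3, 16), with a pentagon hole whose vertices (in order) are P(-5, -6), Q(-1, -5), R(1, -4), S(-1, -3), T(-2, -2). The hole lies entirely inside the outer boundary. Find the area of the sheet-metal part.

Outer boundary:
Apply the shoelace formula: 2A = Σ (x_i·y_{i+1} − x_{i+1}·y_i), indices taken mod 5.
Σ = (877) + (72) + (246) + (271) + (466) = 1932
Area = |Σ|/2 = 966.
Hole:
Apply the shoelace (surveyor's) formula: 2A = Σ (x_i·y_{i+1} − x_{i+1}·y_i), indices taken mod 5.
Σ = (19) + (9) + (-7) + (-4) + (2) = 19
Area = |Σ|/2 = 9.5.
Net area = 966 − 9.5 = 956.5.

956.5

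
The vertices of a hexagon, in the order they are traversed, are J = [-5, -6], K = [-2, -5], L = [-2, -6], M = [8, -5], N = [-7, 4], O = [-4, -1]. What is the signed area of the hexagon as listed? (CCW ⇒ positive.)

56

Apply the surveyor's formula: 2A = Σ (x_i·y_{i+1} − x_{i+1}·y_i), indices taken mod 6.
Cross-terms: 13, 2, 58, -3, 23, 19  ⇒  Σ = 112
Signed area = Σ/2 = 56 (positive ⇒ counter-clockwise traversal).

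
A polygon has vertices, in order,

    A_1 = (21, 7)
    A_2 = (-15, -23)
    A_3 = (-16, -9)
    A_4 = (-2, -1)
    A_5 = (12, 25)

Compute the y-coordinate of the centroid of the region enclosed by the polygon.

125/273

Apply the shoelace formula. First the cross-terms c_i = x_i·y_{i+1} − x_{i+1}·y_i:
  -378, -233, -2, -38, -441  ⇒  2A = -1092, A = -546.
Then Σ (y_i + y_{i+1})·c_i = -1500, so ȳ = -1500 / (6·(-546)) = 125/273.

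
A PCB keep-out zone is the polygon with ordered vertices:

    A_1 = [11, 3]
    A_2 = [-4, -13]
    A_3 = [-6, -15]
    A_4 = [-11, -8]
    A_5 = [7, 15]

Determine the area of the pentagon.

Σ = (-131) + (-18) + (-117) + (-109) + (-144) = -519
Area = |Σ|/2 = 259.5.

259.5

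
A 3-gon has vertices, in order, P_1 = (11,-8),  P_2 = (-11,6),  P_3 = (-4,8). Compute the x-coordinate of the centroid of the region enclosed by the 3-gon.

-4/3

Apply the shoelace (surveyor's) formula. First the cross-terms c_i = x_i·y_{i+1} − x_{i+1}·y_i:
  -22, -64, -56  ⇒  2A = -142, A = -71.
Then Σ (x_i + x_{i+1})·c_i = 568, so x̄ = 568 / (6·(-71)) = -4/3.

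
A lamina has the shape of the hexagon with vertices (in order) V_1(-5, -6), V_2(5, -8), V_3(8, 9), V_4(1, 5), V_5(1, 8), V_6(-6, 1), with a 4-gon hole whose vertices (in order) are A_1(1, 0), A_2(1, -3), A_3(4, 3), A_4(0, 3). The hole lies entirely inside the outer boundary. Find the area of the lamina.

141

Outer boundary:
Cross-terms: 70, 109, 31, 3, 49, 41  ⇒  Σ = 303
Area = |Σ|/2 = 151.5.
Hole:
Cross-terms: -3, 15, 12, -3  ⇒  Σ = 21
Area = |Σ|/2 = 10.5.
Net area = 151.5 − 10.5 = 141.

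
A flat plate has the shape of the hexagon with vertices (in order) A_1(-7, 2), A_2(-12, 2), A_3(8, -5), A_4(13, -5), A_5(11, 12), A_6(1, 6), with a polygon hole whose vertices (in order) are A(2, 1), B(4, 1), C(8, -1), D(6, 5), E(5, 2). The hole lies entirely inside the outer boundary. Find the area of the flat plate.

Outer boundary:
Apply the surveyor's formula: 2A = Σ (x_i·y_{i+1} − x_{i+1}·y_i), indices taken mod 6.
Cross-terms: 10, 44, 25, 211, 54, 44  ⇒  Σ = 388
Area = |Σ|/2 = 194.
Hole:
Σ = (-2) + (-12) + (46) + (-13) + (1) = 20
Area = |Σ|/2 = 10.
Net area = 194 − 10 = 184.

184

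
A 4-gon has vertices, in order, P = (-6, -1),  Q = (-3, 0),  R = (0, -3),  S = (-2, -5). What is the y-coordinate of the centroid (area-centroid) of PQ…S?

-16/7

Apply the shoelace (surveyor's) formula. First the cross-terms c_i = x_i·y_{i+1} − x_{i+1}·y_i:
  -3, 9, -6, -28  ⇒  2A = -28, A = -14.
Then Σ (y_i + y_{i+1})·c_i = 192, so ȳ = 192 / (6·(-14)) = -16/7.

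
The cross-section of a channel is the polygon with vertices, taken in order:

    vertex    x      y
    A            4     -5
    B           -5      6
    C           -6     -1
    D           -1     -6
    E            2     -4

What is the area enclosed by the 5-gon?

Apply the shoelace formula: 2A = Σ (x_i·y_{i+1} − x_{i+1}·y_i), indices taken mod 5.
A→B: (4)(6) − (-5)(-5) = -1
B→C: (-5)(-1) − (-6)(6) = 41
C→D: (-6)(-6) − (-1)(-1) = 35
D→E: (-1)(-4) − (2)(-6) = 16
E→A: (2)(-5) − (4)(-4) = 6
Σ = 97
Area = |Σ|/2 = 48.5.

48.5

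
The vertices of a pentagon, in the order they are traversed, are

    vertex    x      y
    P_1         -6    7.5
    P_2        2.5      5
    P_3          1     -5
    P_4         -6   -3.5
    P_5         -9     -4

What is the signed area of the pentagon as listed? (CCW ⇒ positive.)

Cross-terms: -48.75, -17.5, -33.5, -7.5, -91.5  ⇒  Σ = -198.75
Signed area = Σ/2 = -99.375 (negative ⇒ clockwise traversal).

-99.375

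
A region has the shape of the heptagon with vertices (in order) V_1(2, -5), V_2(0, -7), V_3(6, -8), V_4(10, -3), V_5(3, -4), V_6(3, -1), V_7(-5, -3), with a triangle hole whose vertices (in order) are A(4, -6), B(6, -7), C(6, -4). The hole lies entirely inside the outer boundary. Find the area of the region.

Outer boundary:
Apply the shoelace (surveyor's) formula: 2A = Σ (x_i·y_{i+1} − x_{i+1}·y_i), indices taken mod 7.
Σ = (-14) + (42) + (62) + (-31) + (9) + (-14) + (31) = 85
Area = |Σ|/2 = 42.5.
Hole:
Apply the shoelace formula: 2A = Σ (x_i·y_{i+1} − x_{i+1}·y_i), indices taken mod 3.
A→B: (4)(-7) − (6)(-6) = 8
B→C: (6)(-4) − (6)(-7) = 18
C→A: (6)(-6) − (4)(-4) = -20
Σ = 6
Area = |Σ|/2 = 3.
Net area = 42.5 − 3 = 39.5.

39.5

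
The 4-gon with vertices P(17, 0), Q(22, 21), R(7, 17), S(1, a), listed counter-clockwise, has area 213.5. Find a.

Write out the shoelace sum; only the two edges meeting at S involve a:
2·Area = [(7·a − 1·17) + (1·0 − 17·a)] + 584
       = -10·a + 567 = 427
⇒ a = 14.

14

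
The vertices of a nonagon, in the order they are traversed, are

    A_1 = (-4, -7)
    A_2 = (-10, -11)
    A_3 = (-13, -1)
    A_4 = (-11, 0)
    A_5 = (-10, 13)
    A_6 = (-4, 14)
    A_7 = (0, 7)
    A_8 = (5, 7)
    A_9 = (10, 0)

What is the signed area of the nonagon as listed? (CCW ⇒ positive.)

-302

A_1→A_2: (-4)(-11) − (-10)(-7) = -26
A_2→A_3: (-10)(-1) − (-13)(-11) = -133
A_3→A_4: (-13)(0) − (-11)(-1) = -11
A_4→A_5: (-11)(13) − (-10)(0) = -143
A_5→A_6: (-10)(14) − (-4)(13) = -88
A_6→A_7: (-4)(7) − (0)(14) = -28
A_7→A_8: (0)(7) − (5)(7) = -35
A_8→A_9: (5)(0) − (10)(7) = -70
A_9→A_1: (10)(-7) − (-4)(0) = -70
Σ = -604
Signed area = Σ/2 = -302 (negative ⇒ clockwise traversal).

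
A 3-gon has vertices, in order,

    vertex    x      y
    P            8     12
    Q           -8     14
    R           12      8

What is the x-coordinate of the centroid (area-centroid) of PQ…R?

4

Apply the shoelace formula. First the cross-terms c_i = x_i·y_{i+1} − x_{i+1}·y_i:
  208, -232, 80  ⇒  2A = 56, A = 28.
Then Σ (x_i + x_{i+1})·c_i = 672, so x̄ = 672 / (6·28) = 4.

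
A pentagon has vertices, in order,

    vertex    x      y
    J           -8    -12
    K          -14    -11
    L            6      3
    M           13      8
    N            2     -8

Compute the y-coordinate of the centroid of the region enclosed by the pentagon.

Apply the shoelace (surveyor's) formula. First the cross-terms c_i = x_i·y_{i+1} − x_{i+1}·y_i:
  -80, 24, 9, -120, -88  ⇒  2A = -255, A = -127.5.
Then Σ (y_i + y_{i+1})·c_i = 3507, so ȳ = 3507 / (6·(-127.5)) = -1169/255.

-1169/255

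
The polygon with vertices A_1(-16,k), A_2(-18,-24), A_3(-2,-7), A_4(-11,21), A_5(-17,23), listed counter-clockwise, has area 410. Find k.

The doubled signed area Σ (x_i y_{i+1} − x_{i+1} y_i) is linear in k.
With k=0 it equals 815; the coefficient of k is 1 (from the two edges through A_1).
So 1·k + 815 = 2·410 = 820 ⇒ k = 5.

5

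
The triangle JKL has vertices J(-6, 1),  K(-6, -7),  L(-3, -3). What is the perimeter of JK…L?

18

|JK| = √((0)² + (-8)²) = √64 = 8
|KL| = √((3)² + (4)²) = √25 = 5
|LJ| = √((-3)² + (4)²) = √25 = 5
Perimeter = 8 + 5 + 5 = 18.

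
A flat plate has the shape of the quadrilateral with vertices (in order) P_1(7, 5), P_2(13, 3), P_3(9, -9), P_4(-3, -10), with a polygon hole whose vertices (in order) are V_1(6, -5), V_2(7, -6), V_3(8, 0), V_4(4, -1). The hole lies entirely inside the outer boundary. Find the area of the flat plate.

112.5

Outer boundary:
P_1→P_2: (7)(3) − (13)(5) = -44
P_2→P_3: (13)(-9) − (9)(3) = -144
P_3→P_4: (9)(-10) − (-3)(-9) = -117
P_4→P_1: (-3)(5) − (7)(-10) = 55
Σ = -250
Area = |Σ|/2 = 125.
Hole:
V_1→V_2: (6)(-6) − (7)(-5) = -1
V_2→V_3: (7)(0) − (8)(-6) = 48
V_3→V_4: (8)(-1) − (4)(0) = -8
V_4→V_1: (4)(-5) − (6)(-1) = -14
Σ = 25
Area = |Σ|/2 = 12.5.
Net area = 125 − 12.5 = 112.5.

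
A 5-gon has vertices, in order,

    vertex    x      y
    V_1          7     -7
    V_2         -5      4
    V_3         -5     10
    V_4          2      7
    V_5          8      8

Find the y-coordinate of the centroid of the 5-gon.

341/122

Apply Gauss's area formula. First the cross-terms c_i = x_i·y_{i+1} − x_{i+1}·y_i:
  -7, -30, -55, -40, -112  ⇒  2A = -244, A = -122.
Then Σ (y_i + y_{i+1})·c_i = -2046, so ȳ = -2046 / (6·(-122)) = 341/122.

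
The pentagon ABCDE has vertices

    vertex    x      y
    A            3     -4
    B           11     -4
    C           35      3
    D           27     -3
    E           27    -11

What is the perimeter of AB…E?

|AB| = √((8)² + (0)²) = √64 = 8
|BC| = √((24)² + (7)²) = √625 = 25
|CD| = √((-8)² + (-6)²) = √100 = 10
|DE| = √((0)² + (-8)²) = √64 = 8
|EA| = √((-24)² + (7)²) = √625 = 25
Perimeter = 8 + 25 + 10 + 8 + 25 = 76.

76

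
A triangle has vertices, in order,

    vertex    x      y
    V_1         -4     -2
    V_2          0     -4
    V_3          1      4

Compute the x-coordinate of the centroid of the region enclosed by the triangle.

-1

Apply Gauss's area formula. First the cross-terms c_i = x_i·y_{i+1} − x_{i+1}·y_i:
  16, 4, 14  ⇒  2A = 34, A = 17.
Then Σ (x_i + x_{i+1})·c_i = -102, so x̄ = -102 / (6·17) = -1.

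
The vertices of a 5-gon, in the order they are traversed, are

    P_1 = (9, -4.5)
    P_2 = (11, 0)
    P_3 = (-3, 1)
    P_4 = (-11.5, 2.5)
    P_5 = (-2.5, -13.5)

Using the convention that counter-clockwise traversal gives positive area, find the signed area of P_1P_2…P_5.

Apply Gauss's area formula: 2A = Σ (x_i·y_{i+1} − x_{i+1}·y_i), indices taken mod 5.
Cross-terms: 49.5, 11, 4, 161.5, 132.75  ⇒  Σ = 358.75
Signed area = Σ/2 = 179.375 (positive ⇒ counter-clockwise traversal).

179.375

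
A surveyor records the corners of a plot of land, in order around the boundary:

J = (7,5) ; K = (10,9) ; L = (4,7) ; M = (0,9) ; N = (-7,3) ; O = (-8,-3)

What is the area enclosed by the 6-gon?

Apply the shoelace formula: 2A = Σ (x_i·y_{i+1} − x_{i+1}·y_i), indices taken mod 6.
Σ = (13) + (34) + (36) + (63) + (45) + (-19) = 172
Area = |Σ|/2 = 86.

86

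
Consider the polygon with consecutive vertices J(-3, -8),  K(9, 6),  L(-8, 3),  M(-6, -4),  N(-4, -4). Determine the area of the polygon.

103.5

Apply Gauss's area formula: 2A = Σ (x_i·y_{i+1} − x_{i+1}·y_i), indices taken mod 5.
Σ = (54) + (75) + (50) + (8) + (20) = 207
Area = |Σ|/2 = 103.5.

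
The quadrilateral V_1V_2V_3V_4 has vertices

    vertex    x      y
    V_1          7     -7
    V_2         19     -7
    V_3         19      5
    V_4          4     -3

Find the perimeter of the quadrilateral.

46

|V_1V_2| = √((12)² + (0)²) = √144 = 12
|V_2V_3| = √((0)² + (12)²) = √144 = 12
|V_3V_4| = √((-15)² + (-8)²) = √289 = 17
|V_4V_1| = √((3)² + (-4)²) = √25 = 5
Perimeter = 12 + 12 + 17 + 5 = 46.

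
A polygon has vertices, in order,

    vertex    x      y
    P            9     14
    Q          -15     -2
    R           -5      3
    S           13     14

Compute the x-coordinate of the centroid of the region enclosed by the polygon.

Apply the surveyor's formula. First the cross-terms c_i = x_i·y_{i+1} − x_{i+1}·y_i:
  192, -55, -109, 56  ⇒  2A = 84, A = 42.
Then Σ (x_i + x_{i+1})·c_i = 308, so x̄ = 308 / (6·42) = 11/9.

11/9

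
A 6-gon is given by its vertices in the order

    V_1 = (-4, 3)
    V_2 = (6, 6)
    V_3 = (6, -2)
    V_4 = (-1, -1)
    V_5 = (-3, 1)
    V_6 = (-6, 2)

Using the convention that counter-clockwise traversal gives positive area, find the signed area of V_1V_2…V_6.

-56

Σ = (-42) + (-48) + (-8) + (-4) + (0) + (-10) = -112
Signed area = Σ/2 = -56 (negative ⇒ clockwise traversal).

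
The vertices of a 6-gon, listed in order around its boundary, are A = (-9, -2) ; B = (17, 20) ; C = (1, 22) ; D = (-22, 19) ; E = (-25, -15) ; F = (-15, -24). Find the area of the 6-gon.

Apply Gauss's area formula: 2A = Σ (x_i·y_{i+1} − x_{i+1}·y_i), indices taken mod 6.
Cross-terms: -146, 354, 503, 805, 375, -186  ⇒  Σ = 1705
Area = |Σ|/2 = 852.5.

852.5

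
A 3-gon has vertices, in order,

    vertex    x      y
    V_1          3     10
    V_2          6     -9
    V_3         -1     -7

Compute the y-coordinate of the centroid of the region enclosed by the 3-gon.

-2

Apply the shoelace formula. First the cross-terms c_i = x_i·y_{i+1} − x_{i+1}·y_i:
  -87, -51, 11  ⇒  2A = -127, A = -63.5.
Then Σ (y_i + y_{i+1})·c_i = 762, so ȳ = 762 / (6·(-63.5)) = -2.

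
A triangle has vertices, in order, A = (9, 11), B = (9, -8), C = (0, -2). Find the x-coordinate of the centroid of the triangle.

6

Apply the surveyor's formula. First the cross-terms c_i = x_i·y_{i+1} − x_{i+1}·y_i:
  -171, -18, 18  ⇒  2A = -171, A = -85.5.
Then Σ (x_i + x_{i+1})·c_i = -3078, so x̄ = -3078 / (6·(-85.5)) = 6.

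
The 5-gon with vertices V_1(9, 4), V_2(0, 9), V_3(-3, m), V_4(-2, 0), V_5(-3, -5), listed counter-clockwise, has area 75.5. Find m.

0

Write out the shoelace sum; only the two edges meeting at V_3 involve m:
2·Area = [(0·m − (-3)·9) + ((-3)·0 − (-2)·m)] + 124
       = 2·m + 151 = 151
⇒ m = 0.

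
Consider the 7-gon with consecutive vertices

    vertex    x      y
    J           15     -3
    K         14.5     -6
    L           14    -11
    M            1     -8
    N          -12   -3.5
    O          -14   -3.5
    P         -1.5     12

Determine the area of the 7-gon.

Apply the shoelace (surveyor's) formula: 2A = Σ (x_i·y_{i+1} − x_{i+1}·y_i), indices taken mod 7.
J→K: (15)(-6) − (14.5)(-3) = -46.5
K→L: (14.5)(-11) − (14)(-6) = -75.5
L→M: (14)(-8) − (1)(-11) = -101
M→N: (1)(-3.5) − (-12)(-8) = -99.5
N→O: (-12)(-3.5) − (-14)(-3.5) = -7
O→P: (-14)(12) − (-1.5)(-3.5) = -173.25
P→J: (-1.5)(-3) − (15)(12) = -175.5
Σ = -678.25
Area = |Σ|/2 = 339.125.

339.125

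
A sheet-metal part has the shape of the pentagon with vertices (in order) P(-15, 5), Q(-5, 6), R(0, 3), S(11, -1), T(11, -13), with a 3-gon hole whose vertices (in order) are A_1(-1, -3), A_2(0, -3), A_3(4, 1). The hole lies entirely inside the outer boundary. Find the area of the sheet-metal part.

190.5

Outer boundary:
Apply the shoelace (surveyor's) formula: 2A = Σ (x_i·y_{i+1} − x_{i+1}·y_i), indices taken mod 5.
Σ = (-65) + (-15) + (-33) + (-132) + (-140) = -385
Area = |Σ|/2 = 192.5.
Hole:
Apply the shoelace formula: 2A = Σ (x_i·y_{i+1} − x_{i+1}·y_i), indices taken mod 3.
Σ = (3) + (12) + (-11) = 4
Area = |Σ|/2 = 2.
Net area = 192.5 − 2 = 190.5.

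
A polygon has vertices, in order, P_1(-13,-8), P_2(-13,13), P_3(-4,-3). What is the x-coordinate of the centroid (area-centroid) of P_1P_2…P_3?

-10

Apply the shoelace (surveyor's) formula. First the cross-terms c_i = x_i·y_{i+1} − x_{i+1}·y_i:
  -273, 91, -7  ⇒  2A = -189, A = -94.5.
Then Σ (x_i + x_{i+1})·c_i = 5670, so x̄ = 5670 / (6·(-94.5)) = -10.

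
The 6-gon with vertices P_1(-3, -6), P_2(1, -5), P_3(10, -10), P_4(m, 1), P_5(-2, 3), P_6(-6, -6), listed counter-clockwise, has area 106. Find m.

Write out the shoelace sum; only the two edges meeting at P_4 involve m:
2·Area = [(10·1 − m·(-10)) + (m·3 − (-2)·1)] + 109
       = 13·m + 121 = 212
⇒ m = 7.

7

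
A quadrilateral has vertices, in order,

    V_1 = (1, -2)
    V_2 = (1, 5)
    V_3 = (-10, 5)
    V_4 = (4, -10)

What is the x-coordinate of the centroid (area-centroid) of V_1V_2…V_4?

-317/144

Apply Gauss's area formula. First the cross-terms c_i = x_i·y_{i+1} − x_{i+1}·y_i:
  7, 55, 80, 2  ⇒  2A = 144, A = 72.
Then Σ (x_i + x_{i+1})·c_i = -951, so x̄ = -951 / (6·72) = -317/144.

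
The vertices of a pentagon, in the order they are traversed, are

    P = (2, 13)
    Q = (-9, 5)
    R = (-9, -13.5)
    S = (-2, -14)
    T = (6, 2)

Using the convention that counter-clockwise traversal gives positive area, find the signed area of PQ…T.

P→Q: (2)(5) − (-9)(13) = 127
Q→R: (-9)(-13.5) − (-9)(5) = 166.5
R→S: (-9)(-14) − (-2)(-13.5) = 99
S→T: (-2)(2) − (6)(-14) = 80
T→P: (6)(13) − (2)(2) = 74
Σ = 546.5
Signed area = Σ/2 = 273.25 (positive ⇒ counter-clockwise traversal).

273.25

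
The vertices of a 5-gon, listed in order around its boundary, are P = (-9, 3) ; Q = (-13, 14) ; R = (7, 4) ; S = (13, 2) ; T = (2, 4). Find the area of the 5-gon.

Apply the shoelace (surveyor's) formula: 2A = Σ (x_i·y_{i+1} − x_{i+1}·y_i), indices taken mod 5.
Σ = (-87) + (-150) + (-38) + (48) + (42) = -185
Area = |Σ|/2 = 92.5.

92.5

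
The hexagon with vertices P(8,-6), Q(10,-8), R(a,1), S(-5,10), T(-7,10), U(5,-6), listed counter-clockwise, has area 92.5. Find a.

8

The doubled signed area Σ (x_i y_{i+1} − x_{i+1} y_i) is linear in a.
With a=0 it equals 41; the coefficient of a is 18 (from the two edges through R).
So 18·a + 41 = 2·92.5 = 185 ⇒ a = 8.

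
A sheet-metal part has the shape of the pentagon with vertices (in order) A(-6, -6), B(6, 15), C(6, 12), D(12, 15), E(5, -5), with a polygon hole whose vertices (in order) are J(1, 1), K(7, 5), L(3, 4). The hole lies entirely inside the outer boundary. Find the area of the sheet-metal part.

155.5

Outer boundary:
Apply the shoelace (surveyor's) formula: 2A = Σ (x_i·y_{i+1} − x_{i+1}·y_i), indices taken mod 5.
A→B: (-6)(15) − (6)(-6) = -54
B→C: (6)(12) − (6)(15) = -18
C→D: (6)(15) − (12)(12) = -54
D→E: (12)(-5) − (5)(15) = -135
E→A: (5)(-6) − (-6)(-5) = -60
Σ = -321
Area = |Σ|/2 = 160.5.
Hole:
Apply Gauss's area formula: 2A = Σ (x_i·y_{i+1} − x_{i+1}·y_i), indices taken mod 3.
Σ = (-2) + (13) + (-1) = 10
Area = |Σ|/2 = 5.
Net area = 160.5 − 5 = 155.5.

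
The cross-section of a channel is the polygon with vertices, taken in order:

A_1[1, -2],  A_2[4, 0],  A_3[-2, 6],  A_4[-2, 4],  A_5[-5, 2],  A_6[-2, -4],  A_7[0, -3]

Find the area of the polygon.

42.5

A_1→A_2: (1)(0) − (4)(-2) = 8
A_2→A_3: (4)(6) − (-2)(0) = 24
A_3→A_4: (-2)(4) − (-2)(6) = 4
A_4→A_5: (-2)(2) − (-5)(4) = 16
A_5→A_6: (-5)(-4) − (-2)(2) = 24
A_6→A_7: (-2)(-3) − (0)(-4) = 6
A_7→A_1: (0)(-2) − (1)(-3) = 3
Σ = 85
Area = |Σ|/2 = 42.5.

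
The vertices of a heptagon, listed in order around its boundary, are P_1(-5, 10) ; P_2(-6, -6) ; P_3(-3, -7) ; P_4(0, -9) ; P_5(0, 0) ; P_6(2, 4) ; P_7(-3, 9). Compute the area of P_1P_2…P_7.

Apply the shoelace (surveyor's) formula: 2A = Σ (x_i·y_{i+1} − x_{i+1}·y_i), indices taken mod 7.
Σ = (90) + (24) + (27) + (0) + (0) + (30) + (15) = 186
Area = |Σ|/2 = 93.

93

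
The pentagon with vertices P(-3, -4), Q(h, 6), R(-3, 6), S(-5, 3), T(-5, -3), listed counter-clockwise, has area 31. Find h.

0

The doubled signed area Σ (x_i y_{i+1} − x_{i+1} y_i) is linear in h.
With h=0 it equals 62; the coefficient of h is 10 (from the two edges through Q).
So 10·h + 62 = 2·31 = 62 ⇒ h = 0.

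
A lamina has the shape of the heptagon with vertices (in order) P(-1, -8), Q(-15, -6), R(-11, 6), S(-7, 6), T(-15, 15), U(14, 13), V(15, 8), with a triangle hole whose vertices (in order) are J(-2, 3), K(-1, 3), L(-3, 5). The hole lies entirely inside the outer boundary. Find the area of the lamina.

Outer boundary:
Apply Gauss's area formula: 2A = Σ (x_i·y_{i+1} − x_{i+1}·y_i), indices taken mod 7.
Σ = (-114) + (-156) + (-24) + (-15) + (-405) + (-83) + (-112) = -909
Area = |Σ|/2 = 454.5.
Hole:
J→K: (-2)(3) − (-1)(3) = -3
K→L: (-1)(5) − (-3)(3) = 4
L→J: (-3)(3) − (-2)(5) = 1
Σ = 2
Area = |Σ|/2 = 1.
Net area = 454.5 − 1 = 453.5.

453.5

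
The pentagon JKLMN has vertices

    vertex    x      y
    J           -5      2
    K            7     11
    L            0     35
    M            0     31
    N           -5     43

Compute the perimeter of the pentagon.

98

|JK| = √((12)² + (9)²) = √225 = 15
|KL| = √((-7)² + (24)²) = √625 = 25
|LM| = √((0)² + (-4)²) = √16 = 4
|MN| = √((-5)² + (12)²) = √169 = 13
|NJ| = √((0)² + (-41)²) = √1681 = 41
Perimeter = 15 + 25 + 4 + 13 + 41 = 98.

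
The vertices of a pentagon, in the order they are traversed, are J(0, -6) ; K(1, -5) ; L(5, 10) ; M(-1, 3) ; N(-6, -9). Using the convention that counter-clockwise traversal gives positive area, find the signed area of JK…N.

Apply Gauss's area formula: 2A = Σ (x_i·y_{i+1} − x_{i+1}·y_i), indices taken mod 5.
Cross-terms: 6, 35, 25, 27, 36  ⇒  Σ = 129
Signed area = Σ/2 = 64.5 (positive ⇒ counter-clockwise traversal).

64.5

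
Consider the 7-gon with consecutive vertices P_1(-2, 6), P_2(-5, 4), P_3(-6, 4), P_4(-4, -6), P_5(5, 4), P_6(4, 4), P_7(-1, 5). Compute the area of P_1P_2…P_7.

Cross-terms: 22, 4, 52, 14, 4, 24, 4  ⇒  Σ = 124
Area = |Σ|/2 = 62.

62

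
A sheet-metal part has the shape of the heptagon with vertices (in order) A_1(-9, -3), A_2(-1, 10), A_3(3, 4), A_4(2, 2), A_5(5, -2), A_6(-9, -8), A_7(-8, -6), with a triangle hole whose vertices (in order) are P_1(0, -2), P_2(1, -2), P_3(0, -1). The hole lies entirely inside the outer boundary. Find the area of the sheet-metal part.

Outer boundary:
Σ = (-93) + (-34) + (-2) + (-14) + (-58) + (-10) + (-30) = -241
Area = |Σ|/2 = 120.5.
Hole:
Apply the shoelace formula: 2A = Σ (x_i·y_{i+1} − x_{i+1}·y_i), indices taken mod 3.
P_1→P_2: (0)(-2) − (1)(-2) = 2
P_2→P_3: (1)(-1) − (0)(-2) = -1
P_3→P_1: (0)(-2) − (0)(-1) = 0
Σ = 1
Area = |Σ|/2 = 0.5.
Net area = 120.5 − 0.5 = 120.

120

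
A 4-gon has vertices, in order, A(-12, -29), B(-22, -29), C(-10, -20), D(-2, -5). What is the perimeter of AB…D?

|AB| = √((-10)² + (0)²) = √100 = 10
|BC| = √((12)² + (9)²) = √225 = 15
|CD| = √((8)² + (15)²) = √289 = 17
|DA| = √((-10)² + (-24)²) = √676 = 26
Perimeter = 10 + 15 + 17 + 26 = 68.

68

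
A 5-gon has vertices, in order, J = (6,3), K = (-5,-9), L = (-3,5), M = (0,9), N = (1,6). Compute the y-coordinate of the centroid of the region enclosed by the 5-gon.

23/30

Apply the surveyor's formula. First the cross-terms c_i = x_i·y_{i+1} − x_{i+1}·y_i:
  -39, -52, -27, -9, -33  ⇒  2A = -160, A = -80.
Then Σ (y_i + y_{i+1})·c_i = -368, so ȳ = -368 / (6·(-80)) = 23/30.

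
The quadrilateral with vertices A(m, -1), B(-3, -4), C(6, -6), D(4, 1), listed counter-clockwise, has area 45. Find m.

-5

The doubled signed area Σ (x_i y_{i+1} − x_{i+1} y_i) is linear in m.
With m=0 it equals 65; the coefficient of m is -5 (from the two edges through A).
So -5·m + 65 = 2·45 = 90 ⇒ m = -5.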